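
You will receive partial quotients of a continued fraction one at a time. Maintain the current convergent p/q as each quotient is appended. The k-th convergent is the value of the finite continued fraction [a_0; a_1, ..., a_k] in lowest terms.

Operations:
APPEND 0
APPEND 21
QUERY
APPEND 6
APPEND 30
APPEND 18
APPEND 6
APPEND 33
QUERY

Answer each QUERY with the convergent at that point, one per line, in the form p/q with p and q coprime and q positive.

1/21
655509/13874338

APPEND 0: p_0 = 0·1 + 0 = 0, q_0 = 0·0 + 1 = 1 → 0/1
APPEND 21: p_1 = 21·0 + 1 = 1, q_1 = 21·1 + 0 = 21 → 1/21
APPEND 6: p_2 = 6·1 + 0 = 6, q_2 = 6·21 + 1 = 127 → 6/127
APPEND 30: p_3 = 30·6 + 1 = 181, q_3 = 30·127 + 21 = 3831 → 181/3831
APPEND 18: p_4 = 18·181 + 6 = 3264, q_4 = 18·3831 + 127 = 69085 → 3264/69085
APPEND 6: p_5 = 6·3264 + 181 = 19765, q_5 = 6·69085 + 3831 = 418341 → 19765/418341
APPEND 33: p_6 = 33·19765 + 3264 = 655509, q_6 = 33·418341 + 69085 = 13874338 → 655509/13874338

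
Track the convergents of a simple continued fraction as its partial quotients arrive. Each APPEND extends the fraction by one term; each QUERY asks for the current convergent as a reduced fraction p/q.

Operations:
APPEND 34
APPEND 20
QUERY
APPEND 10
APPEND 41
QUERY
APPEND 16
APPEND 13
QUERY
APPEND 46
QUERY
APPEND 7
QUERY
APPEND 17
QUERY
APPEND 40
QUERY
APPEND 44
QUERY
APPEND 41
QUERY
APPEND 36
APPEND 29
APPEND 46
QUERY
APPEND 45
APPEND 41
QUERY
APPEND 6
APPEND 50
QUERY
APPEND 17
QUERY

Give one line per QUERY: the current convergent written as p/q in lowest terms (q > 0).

681/20
281285/8261
58877537/1729162
2712874106/79673829
19048996279/559445965
326545810849/9590255234
13080881430239/384169655325
575885328741365/16913055089534
23624379359826204/693819428326219
1137243200397669091899/33399456347605619104
2100363819195424770838919/61685143220709111174965
634769541987572889073425619/18642413162804615031415515
10803735597352106663534287257/317292638328070133652468566

APPEND 34: p_0 = 34·1 + 0 = 34, q_0 = 34·0 + 1 = 1 → 34/1
APPEND 20: p_1 = 20·34 + 1 = 681, q_1 = 20·1 + 0 = 20 → 681/20
APPEND 10: p_2 = 10·681 + 34 = 6844, q_2 = 10·20 + 1 = 201 → 6844/201
APPEND 41: p_3 = 41·6844 + 681 = 281285, q_3 = 41·201 + 20 = 8261 → 281285/8261
APPEND 16: p_4 = 16·281285 + 6844 = 4507404, q_4 = 16·8261 + 201 = 132377 → 4507404/132377
APPEND 13: p_5 = 13·4507404 + 281285 = 58877537, q_5 = 13·132377 + 8261 = 1729162 → 58877537/1729162
APPEND 46: p_6 = 46·58877537 + 4507404 = 2712874106, q_6 = 46·1729162 + 132377 = 79673829 → 2712874106/79673829
APPEND 7: p_7 = 7·2712874106 + 58877537 = 19048996279, q_7 = 7·79673829 + 1729162 = 559445965 → 19048996279/559445965
APPEND 17: p_8 = 17·19048996279 + 2712874106 = 326545810849, q_8 = 17·559445965 + 79673829 = 9590255234 → 326545810849/9590255234
APPEND 40: p_9 = 40·326545810849 + 19048996279 = 13080881430239, q_9 = 40·9590255234 + 559445965 = 384169655325 → 13080881430239/384169655325
APPEND 44: p_10 = 44·13080881430239 + 326545810849 = 575885328741365, q_10 = 44·384169655325 + 9590255234 = 16913055089534 → 575885328741365/16913055089534
APPEND 41: p_11 = 41·575885328741365 + 13080881430239 = 23624379359826204, q_11 = 41·16913055089534 + 384169655325 = 693819428326219 → 23624379359826204/693819428326219
APPEND 36: p_12 = 36·23624379359826204 + 575885328741365 = 851053542282484709, q_12 = 36·693819428326219 + 16913055089534 = 24994412474833418 → 851053542282484709/24994412474833418
APPEND 29: p_13 = 29·851053542282484709 + 23624379359826204 = 24704177105551882765, q_13 = 29·24994412474833418 + 693819428326219 = 725531781198495341 → 24704177105551882765/725531781198495341
APPEND 46: p_14 = 46·24704177105551882765 + 851053542282484709 = 1137243200397669091899, q_14 = 46·725531781198495341 + 24994412474833418 = 33399456347605619104 → 1137243200397669091899/33399456347605619104
APPEND 45: p_15 = 45·1137243200397669091899 + 24704177105551882765 = 51200648195000661018220, q_15 = 45·33399456347605619104 + 725531781198495341 = 1503701067423451355021 → 51200648195000661018220/1503701067423451355021
APPEND 41: p_16 = 41·51200648195000661018220 + 1137243200397669091899 = 2100363819195424770838919, q_16 = 41·1503701067423451355021 + 33399456347605619104 = 61685143220709111174965 → 2100363819195424770838919/61685143220709111174965
APPEND 6: p_17 = 6·2100363819195424770838919 + 51200648195000661018220 = 12653383563367549286051734, q_17 = 6·61685143220709111174965 + 1503701067423451355021 = 371614560391678118404811 → 12653383563367549286051734/371614560391678118404811
APPEND 50: p_18 = 50·12653383563367549286051734 + 2100363819195424770838919 = 634769541987572889073425619, q_18 = 50·371614560391678118404811 + 61685143220709111174965 = 18642413162804615031415515 → 634769541987572889073425619/18642413162804615031415515
APPEND 17: p_19 = 17·634769541987572889073425619 + 12653383563367549286051734 = 10803735597352106663534287257, q_19 = 17·18642413162804615031415515 + 371614560391678118404811 = 317292638328070133652468566 → 10803735597352106663534287257/317292638328070133652468566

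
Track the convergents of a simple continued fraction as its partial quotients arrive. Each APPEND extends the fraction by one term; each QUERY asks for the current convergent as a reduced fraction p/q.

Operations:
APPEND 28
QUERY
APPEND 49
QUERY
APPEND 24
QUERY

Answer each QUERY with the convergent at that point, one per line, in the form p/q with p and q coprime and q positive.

APPEND 28: p_0 = 28·1 + 0 = 28, q_0 = 28·0 + 1 = 1 → 28/1
APPEND 49: p_1 = 49·28 + 1 = 1373, q_1 = 49·1 + 0 = 49 → 1373/49
APPEND 24: p_2 = 24·1373 + 28 = 32980, q_2 = 24·49 + 1 = 1177 → 32980/1177

28/1
1373/49
32980/1177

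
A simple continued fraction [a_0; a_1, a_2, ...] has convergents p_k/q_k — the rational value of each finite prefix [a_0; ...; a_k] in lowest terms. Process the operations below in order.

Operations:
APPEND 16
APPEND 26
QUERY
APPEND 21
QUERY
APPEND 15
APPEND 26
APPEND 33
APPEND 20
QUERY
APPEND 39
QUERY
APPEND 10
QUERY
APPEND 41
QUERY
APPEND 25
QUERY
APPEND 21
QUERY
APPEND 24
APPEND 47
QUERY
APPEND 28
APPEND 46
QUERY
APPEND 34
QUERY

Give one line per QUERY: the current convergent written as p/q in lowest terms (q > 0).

APPEND 16: p_0 = 16·1 + 0 = 16, q_0 = 16·0 + 1 = 1 → 16/1
APPEND 26: p_1 = 26·16 + 1 = 417, q_1 = 26·1 + 0 = 26 → 417/26
APPEND 21: p_2 = 21·417 + 16 = 8773, q_2 = 21·26 + 1 = 547 → 8773/547
APPEND 15: p_3 = 15·8773 + 417 = 132012, q_3 = 15·547 + 26 = 8231 → 132012/8231
APPEND 26: p_4 = 26·132012 + 8773 = 3441085, q_4 = 26·8231 + 547 = 214553 → 3441085/214553
APPEND 33: p_5 = 33·3441085 + 132012 = 113687817, q_5 = 33·214553 + 8231 = 7088480 → 113687817/7088480
APPEND 20: p_6 = 20·113687817 + 3441085 = 2277197425, q_6 = 20·7088480 + 214553 = 141984153 → 2277197425/141984153
APPEND 39: p_7 = 39·2277197425 + 113687817 = 88924387392, q_7 = 39·141984153 + 7088480 = 5544470447 → 88924387392/5544470447
APPEND 10: p_8 = 10·88924387392 + 2277197425 = 891521071345, q_8 = 10·5544470447 + 141984153 = 55586688623 → 891521071345/55586688623
APPEND 41: p_9 = 41·891521071345 + 88924387392 = 36641288312537, q_9 = 41·55586688623 + 5544470447 = 2284598703990 → 36641288312537/2284598703990
APPEND 25: p_10 = 25·36641288312537 + 891521071345 = 916923728884770, q_10 = 25·2284598703990 + 55586688623 = 57170554288373 → 916923728884770/57170554288373
APPEND 21: p_11 = 21·916923728884770 + 36641288312537 = 19292039594892707, q_11 = 21·57170554288373 + 2284598703990 = 1202866238759823 → 19292039594892707/1202866238759823
APPEND 24: p_12 = 24·19292039594892707 + 916923728884770 = 463925874006309738, q_12 = 24·1202866238759823 + 57170554288373 = 28925960284524125 → 463925874006309738/28925960284524125
APPEND 47: p_13 = 47·463925874006309738 + 19292039594892707 = 21823808117891450393, q_13 = 47·28925960284524125 + 1202866238759823 = 1360722999611393698 → 21823808117891450393/1360722999611393698
APPEND 28: p_14 = 28·21823808117891450393 + 463925874006309738 = 611530553174966920742, q_14 = 28·1360722999611393698 + 28925960284524125 = 38129169949403547669 → 611530553174966920742/38129169949403547669
APPEND 46: p_15 = 46·611530553174966920742 + 21823808117891450393 = 28152229254166369804525, q_15 = 46·38129169949403547669 + 1360722999611393698 = 1755302540672174586472 → 28152229254166369804525/1755302540672174586472
APPEND 34: p_16 = 34·28152229254166369804525 + 611530553174966920742 = 957787325194831540274592, q_16 = 34·1755302540672174586472 + 38129169949403547669 = 59718415552803339487717 → 957787325194831540274592/59718415552803339487717

417/26
8773/547
2277197425/141984153
88924387392/5544470447
891521071345/55586688623
36641288312537/2284598703990
916923728884770/57170554288373
19292039594892707/1202866238759823
21823808117891450393/1360722999611393698
28152229254166369804525/1755302540672174586472
957787325194831540274592/59718415552803339487717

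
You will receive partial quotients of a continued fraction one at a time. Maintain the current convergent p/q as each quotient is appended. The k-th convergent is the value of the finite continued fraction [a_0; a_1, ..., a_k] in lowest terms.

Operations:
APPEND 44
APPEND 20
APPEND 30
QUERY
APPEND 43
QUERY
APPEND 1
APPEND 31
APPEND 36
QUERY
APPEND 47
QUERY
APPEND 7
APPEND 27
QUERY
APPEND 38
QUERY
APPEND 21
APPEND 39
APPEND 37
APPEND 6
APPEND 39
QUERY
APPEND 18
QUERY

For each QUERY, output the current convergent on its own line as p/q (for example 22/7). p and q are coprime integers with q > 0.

26474/601
1139263/25863
1343141697/30491356
63164936869/1433939979
12037602830929/273271862622
457872405275082/10394398850845
3285589971550090093699/74587881320583906217
59224508491110725416521/1344486271523651434342

APPEND 44: p_0 = 44·1 + 0 = 44, q_0 = 44·0 + 1 = 1 → 44/1
APPEND 20: p_1 = 20·44 + 1 = 881, q_1 = 20·1 + 0 = 20 → 881/20
APPEND 30: p_2 = 30·881 + 44 = 26474, q_2 = 30·20 + 1 = 601 → 26474/601
APPEND 43: p_3 = 43·26474 + 881 = 1139263, q_3 = 43·601 + 20 = 25863 → 1139263/25863
APPEND 1: p_4 = 1·1139263 + 26474 = 1165737, q_4 = 1·25863 + 601 = 26464 → 1165737/26464
APPEND 31: p_5 = 31·1165737 + 1139263 = 37277110, q_5 = 31·26464 + 25863 = 846247 → 37277110/846247
APPEND 36: p_6 = 36·37277110 + 1165737 = 1343141697, q_6 = 36·846247 + 26464 = 30491356 → 1343141697/30491356
APPEND 47: p_7 = 47·1343141697 + 37277110 = 63164936869, q_7 = 47·30491356 + 846247 = 1433939979 → 63164936869/1433939979
APPEND 7: p_8 = 7·63164936869 + 1343141697 = 443497699780, q_8 = 7·1433939979 + 30491356 = 10068071209 → 443497699780/10068071209
APPEND 27: p_9 = 27·443497699780 + 63164936869 = 12037602830929, q_9 = 27·10068071209 + 1433939979 = 273271862622 → 12037602830929/273271862622
APPEND 38: p_10 = 38·12037602830929 + 443497699780 = 457872405275082, q_10 = 38·273271862622 + 10068071209 = 10394398850845 → 457872405275082/10394398850845
APPEND 21: p_11 = 21·457872405275082 + 12037602830929 = 9627358113607651, q_11 = 21·10394398850845 + 273271862622 = 218555647730367 → 9627358113607651/218555647730367
APPEND 39: p_12 = 39·9627358113607651 + 457872405275082 = 375924838835973471, q_12 = 39·218555647730367 + 10394398850845 = 8534064660335158 → 375924838835973471/8534064660335158
APPEND 37: p_13 = 37·375924838835973471 + 9627358113607651 = 13918846395044626078, q_13 = 37·8534064660335158 + 218555647730367 = 315978948080131213 → 13918846395044626078/315978948080131213
APPEND 6: p_14 = 6·13918846395044626078 + 375924838835973471 = 83889003209103729939, q_14 = 6·315978948080131213 + 8534064660335158 = 1904407753141122436 → 83889003209103729939/1904407753141122436
APPEND 39: p_15 = 39·83889003209103729939 + 13918846395044626078 = 3285589971550090093699, q_15 = 39·1904407753141122436 + 315978948080131213 = 74587881320583906217 → 3285589971550090093699/74587881320583906217
APPEND 18: p_16 = 18·3285589971550090093699 + 83889003209103729939 = 59224508491110725416521, q_16 = 18·74587881320583906217 + 1904407753141122436 = 1344486271523651434342 → 59224508491110725416521/1344486271523651434342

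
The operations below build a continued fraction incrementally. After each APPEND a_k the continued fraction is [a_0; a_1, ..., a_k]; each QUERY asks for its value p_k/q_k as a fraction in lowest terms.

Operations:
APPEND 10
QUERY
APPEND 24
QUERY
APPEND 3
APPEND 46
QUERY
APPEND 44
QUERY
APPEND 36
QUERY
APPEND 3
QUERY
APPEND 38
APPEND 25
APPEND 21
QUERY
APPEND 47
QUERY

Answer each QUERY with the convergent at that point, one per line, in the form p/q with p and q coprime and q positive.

10/1
241/24
33959/3382
1494929/148881
53851403/5363098
163049138/16238175
3290776040220/327730633123
154822879905653/15418916338656

APPEND 10: p_0 = 10·1 + 0 = 10, q_0 = 10·0 + 1 = 1 → 10/1
APPEND 24: p_1 = 24·10 + 1 = 241, q_1 = 24·1 + 0 = 24 → 241/24
APPEND 3: p_2 = 3·241 + 10 = 733, q_2 = 3·24 + 1 = 73 → 733/73
APPEND 46: p_3 = 46·733 + 241 = 33959, q_3 = 46·73 + 24 = 3382 → 33959/3382
APPEND 44: p_4 = 44·33959 + 733 = 1494929, q_4 = 44·3382 + 73 = 148881 → 1494929/148881
APPEND 36: p_5 = 36·1494929 + 33959 = 53851403, q_5 = 36·148881 + 3382 = 5363098 → 53851403/5363098
APPEND 3: p_6 = 3·53851403 + 1494929 = 163049138, q_6 = 3·5363098 + 148881 = 16238175 → 163049138/16238175
APPEND 38: p_7 = 38·163049138 + 53851403 = 6249718647, q_7 = 38·16238175 + 5363098 = 622413748 → 6249718647/622413748
APPEND 25: p_8 = 25·6249718647 + 163049138 = 156406015313, q_8 = 25·622413748 + 16238175 = 15576581875 → 156406015313/15576581875
APPEND 21: p_9 = 21·156406015313 + 6249718647 = 3290776040220, q_9 = 21·15576581875 + 622413748 = 327730633123 → 3290776040220/327730633123
APPEND 47: p_10 = 47·3290776040220 + 156406015313 = 154822879905653, q_10 = 47·327730633123 + 15576581875 = 15418916338656 → 154822879905653/15418916338656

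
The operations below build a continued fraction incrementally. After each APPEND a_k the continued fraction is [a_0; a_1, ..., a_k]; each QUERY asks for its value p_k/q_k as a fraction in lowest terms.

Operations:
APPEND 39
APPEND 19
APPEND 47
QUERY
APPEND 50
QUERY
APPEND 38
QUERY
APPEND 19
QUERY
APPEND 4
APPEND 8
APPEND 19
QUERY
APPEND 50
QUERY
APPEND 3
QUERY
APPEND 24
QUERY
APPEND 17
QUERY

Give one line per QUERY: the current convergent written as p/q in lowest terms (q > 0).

34913/894
1746392/44719
66397809/1700216
1263304763/32348823
807304170230/20672240361
40407428751151/1034693130937
122029590423683/3124751633172
2969117598919543/76028732327065
50597028772055914/1295613201193277

APPEND 39: p_0 = 39·1 + 0 = 39, q_0 = 39·0 + 1 = 1 → 39/1
APPEND 19: p_1 = 19·39 + 1 = 742, q_1 = 19·1 + 0 = 19 → 742/19
APPEND 47: p_2 = 47·742 + 39 = 34913, q_2 = 47·19 + 1 = 894 → 34913/894
APPEND 50: p_3 = 50·34913 + 742 = 1746392, q_3 = 50·894 + 19 = 44719 → 1746392/44719
APPEND 38: p_4 = 38·1746392 + 34913 = 66397809, q_4 = 38·44719 + 894 = 1700216 → 66397809/1700216
APPEND 19: p_5 = 19·66397809 + 1746392 = 1263304763, q_5 = 19·1700216 + 44719 = 32348823 → 1263304763/32348823
APPEND 4: p_6 = 4·1263304763 + 66397809 = 5119616861, q_6 = 4·32348823 + 1700216 = 131095508 → 5119616861/131095508
APPEND 8: p_7 = 8·5119616861 + 1263304763 = 42220239651, q_7 = 8·131095508 + 32348823 = 1081112887 → 42220239651/1081112887
APPEND 19: p_8 = 19·42220239651 + 5119616861 = 807304170230, q_8 = 19·1081112887 + 131095508 = 20672240361 → 807304170230/20672240361
APPEND 50: p_9 = 50·807304170230 + 42220239651 = 40407428751151, q_9 = 50·20672240361 + 1081112887 = 1034693130937 → 40407428751151/1034693130937
APPEND 3: p_10 = 3·40407428751151 + 807304170230 = 122029590423683, q_10 = 3·1034693130937 + 20672240361 = 3124751633172 → 122029590423683/3124751633172
APPEND 24: p_11 = 24·122029590423683 + 40407428751151 = 2969117598919543, q_11 = 24·3124751633172 + 1034693130937 = 76028732327065 → 2969117598919543/76028732327065
APPEND 17: p_12 = 17·2969117598919543 + 122029590423683 = 50597028772055914, q_12 = 17·76028732327065 + 3124751633172 = 1295613201193277 → 50597028772055914/1295613201193277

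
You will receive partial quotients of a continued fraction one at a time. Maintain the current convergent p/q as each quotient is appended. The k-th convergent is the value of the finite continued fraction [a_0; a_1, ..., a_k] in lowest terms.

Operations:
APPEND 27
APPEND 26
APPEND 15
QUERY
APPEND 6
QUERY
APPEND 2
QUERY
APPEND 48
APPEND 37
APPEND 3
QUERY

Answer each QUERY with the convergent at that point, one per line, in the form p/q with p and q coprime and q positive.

APPEND 27: p_0 = 27·1 + 0 = 27, q_0 = 27·0 + 1 = 1 → 27/1
APPEND 26: p_1 = 26·27 + 1 = 703, q_1 = 26·1 + 0 = 26 → 703/26
APPEND 15: p_2 = 15·703 + 27 = 10572, q_2 = 15·26 + 1 = 391 → 10572/391
APPEND 6: p_3 = 6·10572 + 703 = 64135, q_3 = 6·391 + 26 = 2372 → 64135/2372
APPEND 2: p_4 = 2·64135 + 10572 = 138842, q_4 = 2·2372 + 391 = 5135 → 138842/5135
APPEND 48: p_5 = 48·138842 + 64135 = 6728551, q_5 = 48·5135 + 2372 = 248852 → 6728551/248852
APPEND 37: p_6 = 37·6728551 + 138842 = 249095229, q_6 = 37·248852 + 5135 = 9212659 → 249095229/9212659
APPEND 3: p_7 = 3·249095229 + 6728551 = 754014238, q_7 = 3·9212659 + 248852 = 27886829 → 754014238/27886829

10572/391
64135/2372
138842/5135
754014238/27886829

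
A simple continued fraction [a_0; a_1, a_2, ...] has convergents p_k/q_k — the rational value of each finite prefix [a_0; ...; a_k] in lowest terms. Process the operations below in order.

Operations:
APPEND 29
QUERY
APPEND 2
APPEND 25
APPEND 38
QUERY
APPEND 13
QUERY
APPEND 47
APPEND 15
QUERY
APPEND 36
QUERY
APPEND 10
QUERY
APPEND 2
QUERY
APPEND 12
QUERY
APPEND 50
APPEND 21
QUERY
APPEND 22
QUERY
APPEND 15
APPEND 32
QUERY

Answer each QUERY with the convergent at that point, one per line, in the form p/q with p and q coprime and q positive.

29/1
57211/1940
745247/25271
527002547/17870426
19007175512/644525013
190598757667/6463120556
400204690846/13570766125
4993055047819/169312314056
5256105153765535/178232228161481
115884366339923566/3929588206021507
55908575574423732366/1895835358397512259

APPEND 29: p_0 = 29·1 + 0 = 29, q_0 = 29·0 + 1 = 1 → 29/1
APPEND 2: p_1 = 2·29 + 1 = 59, q_1 = 2·1 + 0 = 2 → 59/2
APPEND 25: p_2 = 25·59 + 29 = 1504, q_2 = 25·2 + 1 = 51 → 1504/51
APPEND 38: p_3 = 38·1504 + 59 = 57211, q_3 = 38·51 + 2 = 1940 → 57211/1940
APPEND 13: p_4 = 13·57211 + 1504 = 745247, q_4 = 13·1940 + 51 = 25271 → 745247/25271
APPEND 47: p_5 = 47·745247 + 57211 = 35083820, q_5 = 47·25271 + 1940 = 1189677 → 35083820/1189677
APPEND 15: p_6 = 15·35083820 + 745247 = 527002547, q_6 = 15·1189677 + 25271 = 17870426 → 527002547/17870426
APPEND 36: p_7 = 36·527002547 + 35083820 = 19007175512, q_7 = 36·17870426 + 1189677 = 644525013 → 19007175512/644525013
APPEND 10: p_8 = 10·19007175512 + 527002547 = 190598757667, q_8 = 10·644525013 + 17870426 = 6463120556 → 190598757667/6463120556
APPEND 2: p_9 = 2·190598757667 + 19007175512 = 400204690846, q_9 = 2·6463120556 + 644525013 = 13570766125 → 400204690846/13570766125
APPEND 12: p_10 = 12·400204690846 + 190598757667 = 4993055047819, q_10 = 12·13570766125 + 6463120556 = 169312314056 → 4993055047819/169312314056
APPEND 50: p_11 = 50·4993055047819 + 400204690846 = 250052957081796, q_11 = 50·169312314056 + 13570766125 = 8479186468925 → 250052957081796/8479186468925
APPEND 21: p_12 = 21·250052957081796 + 4993055047819 = 5256105153765535, q_12 = 21·8479186468925 + 169312314056 = 178232228161481 → 5256105153765535/178232228161481
APPEND 22: p_13 = 22·5256105153765535 + 250052957081796 = 115884366339923566, q_13 = 22·178232228161481 + 8479186468925 = 3929588206021507 → 115884366339923566/3929588206021507
APPEND 15: p_14 = 15·115884366339923566 + 5256105153765535 = 1743521600252619025, q_14 = 15·3929588206021507 + 178232228161481 = 59122055318484086 → 1743521600252619025/59122055318484086
APPEND 32: p_15 = 32·1743521600252619025 + 115884366339923566 = 55908575574423732366, q_15 = 32·59122055318484086 + 3929588206021507 = 1895835358397512259 → 55908575574423732366/1895835358397512259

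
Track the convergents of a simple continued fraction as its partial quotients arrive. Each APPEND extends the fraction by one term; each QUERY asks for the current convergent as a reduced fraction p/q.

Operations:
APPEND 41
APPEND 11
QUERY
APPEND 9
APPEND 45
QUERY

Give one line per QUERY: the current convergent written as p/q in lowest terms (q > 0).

452/11
185357/4511

APPEND 41: p_0 = 41·1 + 0 = 41, q_0 = 41·0 + 1 = 1 → 41/1
APPEND 11: p_1 = 11·41 + 1 = 452, q_1 = 11·1 + 0 = 11 → 452/11
APPEND 9: p_2 = 9·452 + 41 = 4109, q_2 = 9·11 + 1 = 100 → 4109/100
APPEND 45: p_3 = 45·4109 + 452 = 185357, q_3 = 45·100 + 11 = 4511 → 185357/4511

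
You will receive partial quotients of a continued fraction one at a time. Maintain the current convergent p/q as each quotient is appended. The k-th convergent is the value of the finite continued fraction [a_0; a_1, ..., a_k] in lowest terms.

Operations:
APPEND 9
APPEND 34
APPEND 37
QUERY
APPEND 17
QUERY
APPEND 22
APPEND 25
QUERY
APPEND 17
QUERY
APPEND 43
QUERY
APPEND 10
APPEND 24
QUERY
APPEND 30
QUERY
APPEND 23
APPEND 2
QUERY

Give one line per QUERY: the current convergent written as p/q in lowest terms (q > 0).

APPEND 9: p_0 = 9·1 + 0 = 9, q_0 = 9·0 + 1 = 1 → 9/1
APPEND 34: p_1 = 34·9 + 1 = 307, q_1 = 34·1 + 0 = 34 → 307/34
APPEND 37: p_2 = 37·307 + 9 = 11368, q_2 = 37·34 + 1 = 1259 → 11368/1259
APPEND 17: p_3 = 17·11368 + 307 = 193563, q_3 = 17·1259 + 34 = 21437 → 193563/21437
APPEND 22: p_4 = 22·193563 + 11368 = 4269754, q_4 = 22·21437 + 1259 = 472873 → 4269754/472873
APPEND 25: p_5 = 25·4269754 + 193563 = 106937413, q_5 = 25·472873 + 21437 = 11843262 → 106937413/11843262
APPEND 17: p_6 = 17·106937413 + 4269754 = 1822205775, q_6 = 17·11843262 + 472873 = 201808327 → 1822205775/201808327
APPEND 43: p_7 = 43·1822205775 + 106937413 = 78461785738, q_7 = 43·201808327 + 11843262 = 8689601323 → 78461785738/8689601323
APPEND 10: p_8 = 10·78461785738 + 1822205775 = 786440063155, q_8 = 10·8689601323 + 201808327 = 87097821557 → 786440063155/87097821557
APPEND 24: p_9 = 24·786440063155 + 78461785738 = 18953023301458, q_9 = 24·87097821557 + 8689601323 = 2099037318691 → 18953023301458/2099037318691
APPEND 30: p_10 = 30·18953023301458 + 786440063155 = 569377139106895, q_10 = 30·2099037318691 + 87097821557 = 63058217382287 → 569377139106895/63058217382287
APPEND 23: p_11 = 23·569377139106895 + 18953023301458 = 13114627222760043, q_11 = 23·63058217382287 + 2099037318691 = 1452438037111292 → 13114627222760043/1452438037111292
APPEND 2: p_12 = 2·13114627222760043 + 569377139106895 = 26798631584626981, q_12 = 2·1452438037111292 + 63058217382287 = 2967934291604871 → 26798631584626981/2967934291604871

11368/1259
193563/21437
106937413/11843262
1822205775/201808327
78461785738/8689601323
18953023301458/2099037318691
569377139106895/63058217382287
26798631584626981/2967934291604871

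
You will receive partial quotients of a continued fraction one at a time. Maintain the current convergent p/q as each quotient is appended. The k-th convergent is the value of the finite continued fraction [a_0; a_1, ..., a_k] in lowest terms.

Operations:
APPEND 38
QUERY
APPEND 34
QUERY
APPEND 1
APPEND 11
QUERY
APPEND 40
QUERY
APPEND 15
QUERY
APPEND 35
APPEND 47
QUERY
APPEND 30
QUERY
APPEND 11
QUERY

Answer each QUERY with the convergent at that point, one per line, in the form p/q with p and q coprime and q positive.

APPEND 38: p_0 = 38·1 + 0 = 38, q_0 = 38·0 + 1 = 1 → 38/1
APPEND 34: p_1 = 34·38 + 1 = 1293, q_1 = 34·1 + 0 = 34 → 1293/34
APPEND 1: p_2 = 1·1293 + 38 = 1331, q_2 = 1·34 + 1 = 35 → 1331/35
APPEND 11: p_3 = 11·1331 + 1293 = 15934, q_3 = 11·35 + 34 = 419 → 15934/419
APPEND 40: p_4 = 40·15934 + 1331 = 638691, q_4 = 40·419 + 35 = 16795 → 638691/16795
APPEND 15: p_5 = 15·638691 + 15934 = 9596299, q_5 = 15·16795 + 419 = 252344 → 9596299/252344
APPEND 35: p_6 = 35·9596299 + 638691 = 336509156, q_6 = 35·252344 + 16795 = 8848835 → 336509156/8848835
APPEND 47: p_7 = 47·336509156 + 9596299 = 15825526631, q_7 = 47·8848835 + 252344 = 416147589 → 15825526631/416147589
APPEND 30: p_8 = 30·15825526631 + 336509156 = 475102308086, q_8 = 30·416147589 + 8848835 = 12493276505 → 475102308086/12493276505
APPEND 11: p_9 = 11·475102308086 + 15825526631 = 5241950915577, q_9 = 11·12493276505 + 416147589 = 137842189144 → 5241950915577/137842189144

38/1
1293/34
15934/419
638691/16795
9596299/252344
15825526631/416147589
475102308086/12493276505
5241950915577/137842189144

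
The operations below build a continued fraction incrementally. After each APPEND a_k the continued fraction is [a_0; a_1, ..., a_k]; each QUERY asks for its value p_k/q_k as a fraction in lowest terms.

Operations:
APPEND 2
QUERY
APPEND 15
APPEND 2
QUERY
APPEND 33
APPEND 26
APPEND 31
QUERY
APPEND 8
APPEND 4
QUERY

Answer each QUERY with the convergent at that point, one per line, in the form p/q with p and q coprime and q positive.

2/1
64/31
1731385/838627
57358833/27782767

APPEND 2: p_0 = 2·1 + 0 = 2, q_0 = 2·0 + 1 = 1 → 2/1
APPEND 15: p_1 = 15·2 + 1 = 31, q_1 = 15·1 + 0 = 15 → 31/15
APPEND 2: p_2 = 2·31 + 2 = 64, q_2 = 2·15 + 1 = 31 → 64/31
APPEND 33: p_3 = 33·64 + 31 = 2143, q_3 = 33·31 + 15 = 1038 → 2143/1038
APPEND 26: p_4 = 26·2143 + 64 = 55782, q_4 = 26·1038 + 31 = 27019 → 55782/27019
APPEND 31: p_5 = 31·55782 + 2143 = 1731385, q_5 = 31·27019 + 1038 = 838627 → 1731385/838627
APPEND 8: p_6 = 8·1731385 + 55782 = 13906862, q_6 = 8·838627 + 27019 = 6736035 → 13906862/6736035
APPEND 4: p_7 = 4·13906862 + 1731385 = 57358833, q_7 = 4·6736035 + 838627 = 27782767 → 57358833/27782767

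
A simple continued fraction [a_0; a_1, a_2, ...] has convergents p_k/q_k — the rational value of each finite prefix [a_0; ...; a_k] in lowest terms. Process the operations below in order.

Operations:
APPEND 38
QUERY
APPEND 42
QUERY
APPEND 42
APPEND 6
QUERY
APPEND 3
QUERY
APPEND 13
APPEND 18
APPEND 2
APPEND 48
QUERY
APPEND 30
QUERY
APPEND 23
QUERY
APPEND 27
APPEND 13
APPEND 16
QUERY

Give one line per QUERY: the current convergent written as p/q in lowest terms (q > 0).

APPEND 38: p_0 = 38·1 + 0 = 38, q_0 = 38·0 + 1 = 1 → 38/1
APPEND 42: p_1 = 42·38 + 1 = 1597, q_1 = 42·1 + 0 = 42 → 1597/42
APPEND 42: p_2 = 42·1597 + 38 = 67112, q_2 = 42·42 + 1 = 1765 → 67112/1765
APPEND 6: p_3 = 6·67112 + 1597 = 404269, q_3 = 6·1765 + 42 = 10632 → 404269/10632
APPEND 3: p_4 = 3·404269 + 67112 = 1279919, q_4 = 3·10632 + 1765 = 33661 → 1279919/33661
APPEND 13: p_5 = 13·1279919 + 404269 = 17043216, q_5 = 13·33661 + 10632 = 448225 → 17043216/448225
APPEND 18: p_6 = 18·17043216 + 1279919 = 308057807, q_6 = 18·448225 + 33661 = 8101711 → 308057807/8101711
APPEND 2: p_7 = 2·308057807 + 17043216 = 633158830, q_7 = 2·8101711 + 448225 = 16651647 → 633158830/16651647
APPEND 48: p_8 = 48·633158830 + 308057807 = 30699681647, q_8 = 48·16651647 + 8101711 = 807380767 → 30699681647/807380767
APPEND 30: p_9 = 30·30699681647 + 633158830 = 921623608240, q_9 = 30·807380767 + 16651647 = 24238074657 → 921623608240/24238074657
APPEND 23: p_10 = 23·921623608240 + 30699681647 = 21228042671167, q_10 = 23·24238074657 + 807380767 = 558283097878 → 21228042671167/558283097878
APPEND 27: p_11 = 27·21228042671167 + 921623608240 = 574078775729749, q_11 = 27·558283097878 + 24238074657 = 15097881717363 → 574078775729749/15097881717363
APPEND 13: p_12 = 13·574078775729749 + 21228042671167 = 7484252127157904, q_12 = 13·15097881717363 + 558283097878 = 196830745423597 → 7484252127157904/196830745423597
APPEND 16: p_13 = 16·7484252127157904 + 574078775729749 = 120322112810256213, q_13 = 16·196830745423597 + 15097881717363 = 3164389808494915 → 120322112810256213/3164389808494915

38/1
1597/42
404269/10632
1279919/33661
30699681647/807380767
921623608240/24238074657
21228042671167/558283097878
120322112810256213/3164389808494915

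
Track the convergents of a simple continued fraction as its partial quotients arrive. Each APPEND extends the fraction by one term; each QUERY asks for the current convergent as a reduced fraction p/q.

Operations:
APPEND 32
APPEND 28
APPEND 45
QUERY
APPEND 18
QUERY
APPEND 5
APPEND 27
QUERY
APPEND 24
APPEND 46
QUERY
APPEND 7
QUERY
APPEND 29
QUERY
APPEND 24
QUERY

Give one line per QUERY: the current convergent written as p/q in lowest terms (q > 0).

40397/1261
728043/22726
100104567/3124783
110784854687/3458170201
777900173029/24282301090
22669889872528/707644901811
544855257113701/17007759944554

APPEND 32: p_0 = 32·1 + 0 = 32, q_0 = 32·0 + 1 = 1 → 32/1
APPEND 28: p_1 = 28·32 + 1 = 897, q_1 = 28·1 + 0 = 28 → 897/28
APPEND 45: p_2 = 45·897 + 32 = 40397, q_2 = 45·28 + 1 = 1261 → 40397/1261
APPEND 18: p_3 = 18·40397 + 897 = 728043, q_3 = 18·1261 + 28 = 22726 → 728043/22726
APPEND 5: p_4 = 5·728043 + 40397 = 3680612, q_4 = 5·22726 + 1261 = 114891 → 3680612/114891
APPEND 27: p_5 = 27·3680612 + 728043 = 100104567, q_5 = 27·114891 + 22726 = 3124783 → 100104567/3124783
APPEND 24: p_6 = 24·100104567 + 3680612 = 2406190220, q_6 = 24·3124783 + 114891 = 75109683 → 2406190220/75109683
APPEND 46: p_7 = 46·2406190220 + 100104567 = 110784854687, q_7 = 46·75109683 + 3124783 = 3458170201 → 110784854687/3458170201
APPEND 7: p_8 = 7·110784854687 + 2406190220 = 777900173029, q_8 = 7·3458170201 + 75109683 = 24282301090 → 777900173029/24282301090
APPEND 29: p_9 = 29·777900173029 + 110784854687 = 22669889872528, q_9 = 29·24282301090 + 3458170201 = 707644901811 → 22669889872528/707644901811
APPEND 24: p_10 = 24·22669889872528 + 777900173029 = 544855257113701, q_10 = 24·707644901811 + 24282301090 = 17007759944554 → 544855257113701/17007759944554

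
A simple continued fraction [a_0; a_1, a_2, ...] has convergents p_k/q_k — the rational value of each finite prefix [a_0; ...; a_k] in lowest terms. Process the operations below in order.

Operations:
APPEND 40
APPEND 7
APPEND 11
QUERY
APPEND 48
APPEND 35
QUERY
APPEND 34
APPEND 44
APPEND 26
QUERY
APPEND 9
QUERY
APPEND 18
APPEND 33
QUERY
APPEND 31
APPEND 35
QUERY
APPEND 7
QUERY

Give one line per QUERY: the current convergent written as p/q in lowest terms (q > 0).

APPEND 40: p_0 = 40·1 + 0 = 40, q_0 = 40·0 + 1 = 1 → 40/1
APPEND 7: p_1 = 7·40 + 1 = 281, q_1 = 7·1 + 0 = 7 → 281/7
APPEND 11: p_2 = 11·281 + 40 = 3131, q_2 = 11·7 + 1 = 78 → 3131/78
APPEND 48: p_3 = 48·3131 + 281 = 150569, q_3 = 48·78 + 7 = 3751 → 150569/3751
APPEND 35: p_4 = 35·150569 + 3131 = 5273046, q_4 = 35·3751 + 78 = 131363 → 5273046/131363
APPEND 34: p_5 = 34·5273046 + 150569 = 179434133, q_5 = 34·131363 + 3751 = 4470093 → 179434133/4470093
APPEND 44: p_6 = 44·179434133 + 5273046 = 7900374898, q_6 = 44·4470093 + 131363 = 196815455 → 7900374898/196815455
APPEND 26: p_7 = 26·7900374898 + 179434133 = 205589181481, q_7 = 26·196815455 + 4470093 = 5121671923 → 205589181481/5121671923
APPEND 9: p_8 = 9·205589181481 + 7900374898 = 1858203008227, q_8 = 9·5121671923 + 196815455 = 46291862762 → 1858203008227/46291862762
APPEND 18: p_9 = 18·1858203008227 + 205589181481 = 33653243329567, q_9 = 18·46291862762 + 5121671923 = 838375201639 → 33653243329567/838375201639
APPEND 33: p_10 = 33·33653243329567 + 1858203008227 = 1112415232883938, q_10 = 33·838375201639 + 46291862762 = 27712673516849 → 1112415232883938/27712673516849
APPEND 31: p_11 = 31·1112415232883938 + 33653243329567 = 34518525462731645, q_11 = 31·27712673516849 + 838375201639 = 859931254223958 → 34518525462731645/859931254223958
APPEND 35: p_12 = 35·34518525462731645 + 1112415232883938 = 1209260806428491513, q_12 = 35·859931254223958 + 27712673516849 = 30125306571355379 → 1209260806428491513/30125306571355379
APPEND 7: p_13 = 7·1209260806428491513 + 34518525462731645 = 8499344170462172236, q_13 = 7·30125306571355379 + 859931254223958 = 211737077253711611 → 8499344170462172236/211737077253711611

3131/78
5273046/131363
205589181481/5121671923
1858203008227/46291862762
1112415232883938/27712673516849
1209260806428491513/30125306571355379
8499344170462172236/211737077253711611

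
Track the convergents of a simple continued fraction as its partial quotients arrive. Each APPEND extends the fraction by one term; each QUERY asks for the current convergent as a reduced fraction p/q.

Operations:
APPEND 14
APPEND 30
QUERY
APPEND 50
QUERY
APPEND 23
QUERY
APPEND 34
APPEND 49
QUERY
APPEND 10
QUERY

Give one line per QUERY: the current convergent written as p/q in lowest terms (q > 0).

421/30
21064/1501
484893/34553
809348767/57673400
8109995096/577910303

APPEND 14: p_0 = 14·1 + 0 = 14, q_0 = 14·0 + 1 = 1 → 14/1
APPEND 30: p_1 = 30·14 + 1 = 421, q_1 = 30·1 + 0 = 30 → 421/30
APPEND 50: p_2 = 50·421 + 14 = 21064, q_2 = 50·30 + 1 = 1501 → 21064/1501
APPEND 23: p_3 = 23·21064 + 421 = 484893, q_3 = 23·1501 + 30 = 34553 → 484893/34553
APPEND 34: p_4 = 34·484893 + 21064 = 16507426, q_4 = 34·34553 + 1501 = 1176303 → 16507426/1176303
APPEND 49: p_5 = 49·16507426 + 484893 = 809348767, q_5 = 49·1176303 + 34553 = 57673400 → 809348767/57673400
APPEND 10: p_6 = 10·809348767 + 16507426 = 8109995096, q_6 = 10·57673400 + 1176303 = 577910303 → 8109995096/577910303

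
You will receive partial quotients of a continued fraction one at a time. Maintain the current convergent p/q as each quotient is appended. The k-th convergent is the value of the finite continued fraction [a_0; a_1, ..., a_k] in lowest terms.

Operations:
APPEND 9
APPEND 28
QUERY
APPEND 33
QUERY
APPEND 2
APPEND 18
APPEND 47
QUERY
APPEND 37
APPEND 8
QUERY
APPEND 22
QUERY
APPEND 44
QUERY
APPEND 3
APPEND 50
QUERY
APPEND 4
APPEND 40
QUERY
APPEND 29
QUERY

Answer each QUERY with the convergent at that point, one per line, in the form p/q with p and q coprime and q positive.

APPEND 9: p_0 = 9·1 + 0 = 9, q_0 = 9·0 + 1 = 1 → 9/1
APPEND 28: p_1 = 28·9 + 1 = 253, q_1 = 28·1 + 0 = 28 → 253/28
APPEND 33: p_2 = 33·253 + 9 = 8358, q_2 = 33·28 + 1 = 925 → 8358/925
APPEND 2: p_3 = 2·8358 + 253 = 16969, q_3 = 2·925 + 28 = 1878 → 16969/1878
APPEND 18: p_4 = 18·16969 + 8358 = 313800, q_4 = 18·1878 + 925 = 34729 → 313800/34729
APPEND 47: p_5 = 47·313800 + 16969 = 14765569, q_5 = 47·34729 + 1878 = 1634141 → 14765569/1634141
APPEND 37: p_6 = 37·14765569 + 313800 = 546639853, q_6 = 37·1634141 + 34729 = 60497946 → 546639853/60497946
APPEND 8: p_7 = 8·546639853 + 14765569 = 4387884393, q_7 = 8·60497946 + 1634141 = 485617709 → 4387884393/485617709
APPEND 22: p_8 = 22·4387884393 + 546639853 = 97080096499, q_8 = 22·485617709 + 60497946 = 10744087544 → 97080096499/10744087544
APPEND 44: p_9 = 44·97080096499 + 4387884393 = 4275912130349, q_9 = 44·10744087544 + 485617709 = 473225469645 → 4275912130349/473225469645
APPEND 3: p_10 = 3·4275912130349 + 97080096499 = 12924816487546, q_10 = 3·473225469645 + 10744087544 = 1430420496479 → 12924816487546/1430420496479
APPEND 50: p_11 = 50·12924816487546 + 4275912130349 = 650516736507649, q_11 = 50·1430420496479 + 473225469645 = 71994250293595 → 650516736507649/71994250293595
APPEND 4: p_12 = 4·650516736507649 + 12924816487546 = 2614991762518142, q_12 = 4·71994250293595 + 1430420496479 = 289407421670859 → 2614991762518142/289407421670859
APPEND 40: p_13 = 40·2614991762518142 + 650516736507649 = 105250187237233329, q_13 = 40·289407421670859 + 71994250293595 = 11648291117127955 → 105250187237233329/11648291117127955
APPEND 29: p_14 = 29·105250187237233329 + 2614991762518142 = 3054870421642284683, q_14 = 29·11648291117127955 + 289407421670859 = 338089849818381554 → 3054870421642284683/338089849818381554

253/28
8358/925
14765569/1634141
4387884393/485617709
97080096499/10744087544
4275912130349/473225469645
650516736507649/71994250293595
105250187237233329/11648291117127955
3054870421642284683/338089849818381554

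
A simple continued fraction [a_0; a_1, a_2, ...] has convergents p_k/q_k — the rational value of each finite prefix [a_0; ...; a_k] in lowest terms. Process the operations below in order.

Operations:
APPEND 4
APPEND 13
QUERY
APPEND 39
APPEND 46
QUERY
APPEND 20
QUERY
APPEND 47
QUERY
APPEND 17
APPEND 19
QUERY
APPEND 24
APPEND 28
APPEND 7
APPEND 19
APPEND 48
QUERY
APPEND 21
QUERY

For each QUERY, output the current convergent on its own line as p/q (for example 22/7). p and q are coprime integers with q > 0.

53/13
95319/23381
1908451/468128
89792516/22025397
29129035753/7145123060
127144358347664042/31187509757690325
2672677486369117229/655586738322845272

APPEND 4: p_0 = 4·1 + 0 = 4, q_0 = 4·0 + 1 = 1 → 4/1
APPEND 13: p_1 = 13·4 + 1 = 53, q_1 = 13·1 + 0 = 13 → 53/13
APPEND 39: p_2 = 39·53 + 4 = 2071, q_2 = 39·13 + 1 = 508 → 2071/508
APPEND 46: p_3 = 46·2071 + 53 = 95319, q_3 = 46·508 + 13 = 23381 → 95319/23381
APPEND 20: p_4 = 20·95319 + 2071 = 1908451, q_4 = 20·23381 + 508 = 468128 → 1908451/468128
APPEND 47: p_5 = 47·1908451 + 95319 = 89792516, q_5 = 47·468128 + 23381 = 22025397 → 89792516/22025397
APPEND 17: p_6 = 17·89792516 + 1908451 = 1528381223, q_6 = 17·22025397 + 468128 = 374899877 → 1528381223/374899877
APPEND 19: p_7 = 19·1528381223 + 89792516 = 29129035753, q_7 = 19·374899877 + 22025397 = 7145123060 → 29129035753/7145123060
APPEND 24: p_8 = 24·29129035753 + 1528381223 = 700625239295, q_8 = 24·7145123060 + 374899877 = 171857853317 → 700625239295/171857853317
APPEND 28: p_9 = 28·700625239295 + 29129035753 = 19646635736013, q_9 = 28·171857853317 + 7145123060 = 4819165015936 → 19646635736013/4819165015936
APPEND 7: p_10 = 7·19646635736013 + 700625239295 = 138227075391386, q_10 = 7·4819165015936 + 171857853317 = 33906012964869 → 138227075391386/33906012964869
APPEND 19: p_11 = 19·138227075391386 + 19646635736013 = 2645961068172347, q_11 = 19·33906012964869 + 4819165015936 = 649033411348447 → 2645961068172347/649033411348447
APPEND 48: p_12 = 48·2645961068172347 + 138227075391386 = 127144358347664042, q_12 = 48·649033411348447 + 33906012964869 = 31187509757690325 → 127144358347664042/31187509757690325
APPEND 21: p_13 = 21·127144358347664042 + 2645961068172347 = 2672677486369117229, q_13 = 21·31187509757690325 + 649033411348447 = 655586738322845272 → 2672677486369117229/655586738322845272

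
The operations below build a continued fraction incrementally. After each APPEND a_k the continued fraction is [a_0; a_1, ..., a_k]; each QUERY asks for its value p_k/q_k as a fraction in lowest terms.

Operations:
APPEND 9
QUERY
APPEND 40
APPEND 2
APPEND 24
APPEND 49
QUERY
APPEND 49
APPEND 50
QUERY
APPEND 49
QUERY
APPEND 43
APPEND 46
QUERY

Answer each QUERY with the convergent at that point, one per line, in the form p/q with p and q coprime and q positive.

9/1
878076/97297
2153059526/238574147
105542960403/11694902740
208968559375733/23155186933222

APPEND 9: p_0 = 9·1 + 0 = 9, q_0 = 9·0 + 1 = 1 → 9/1
APPEND 40: p_1 = 40·9 + 1 = 361, q_1 = 40·1 + 0 = 40 → 361/40
APPEND 2: p_2 = 2·361 + 9 = 731, q_2 = 2·40 + 1 = 81 → 731/81
APPEND 24: p_3 = 24·731 + 361 = 17905, q_3 = 24·81 + 40 = 1984 → 17905/1984
APPEND 49: p_4 = 49·17905 + 731 = 878076, q_4 = 49·1984 + 81 = 97297 → 878076/97297
APPEND 49: p_5 = 49·878076 + 17905 = 43043629, q_5 = 49·97297 + 1984 = 4769537 → 43043629/4769537
APPEND 50: p_6 = 50·43043629 + 878076 = 2153059526, q_6 = 50·4769537 + 97297 = 238574147 → 2153059526/238574147
APPEND 49: p_7 = 49·2153059526 + 43043629 = 105542960403, q_7 = 49·238574147 + 4769537 = 11694902740 → 105542960403/11694902740
APPEND 43: p_8 = 43·105542960403 + 2153059526 = 4540500356855, q_8 = 43·11694902740 + 238574147 = 503119391967 → 4540500356855/503119391967
APPEND 46: p_9 = 46·4540500356855 + 105542960403 = 208968559375733, q_9 = 46·503119391967 + 11694902740 = 23155186933222 → 208968559375733/23155186933222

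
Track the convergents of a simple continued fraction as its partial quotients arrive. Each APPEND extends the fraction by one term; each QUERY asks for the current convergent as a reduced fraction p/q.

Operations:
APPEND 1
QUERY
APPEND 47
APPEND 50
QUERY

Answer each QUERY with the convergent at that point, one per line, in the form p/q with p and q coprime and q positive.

1/1
2401/2351

APPEND 1: p_0 = 1·1 + 0 = 1, q_0 = 1·0 + 1 = 1 → 1/1
APPEND 47: p_1 = 47·1 + 1 = 48, q_1 = 47·1 + 0 = 47 → 48/47
APPEND 50: p_2 = 50·48 + 1 = 2401, q_2 = 50·47 + 1 = 2351 → 2401/2351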